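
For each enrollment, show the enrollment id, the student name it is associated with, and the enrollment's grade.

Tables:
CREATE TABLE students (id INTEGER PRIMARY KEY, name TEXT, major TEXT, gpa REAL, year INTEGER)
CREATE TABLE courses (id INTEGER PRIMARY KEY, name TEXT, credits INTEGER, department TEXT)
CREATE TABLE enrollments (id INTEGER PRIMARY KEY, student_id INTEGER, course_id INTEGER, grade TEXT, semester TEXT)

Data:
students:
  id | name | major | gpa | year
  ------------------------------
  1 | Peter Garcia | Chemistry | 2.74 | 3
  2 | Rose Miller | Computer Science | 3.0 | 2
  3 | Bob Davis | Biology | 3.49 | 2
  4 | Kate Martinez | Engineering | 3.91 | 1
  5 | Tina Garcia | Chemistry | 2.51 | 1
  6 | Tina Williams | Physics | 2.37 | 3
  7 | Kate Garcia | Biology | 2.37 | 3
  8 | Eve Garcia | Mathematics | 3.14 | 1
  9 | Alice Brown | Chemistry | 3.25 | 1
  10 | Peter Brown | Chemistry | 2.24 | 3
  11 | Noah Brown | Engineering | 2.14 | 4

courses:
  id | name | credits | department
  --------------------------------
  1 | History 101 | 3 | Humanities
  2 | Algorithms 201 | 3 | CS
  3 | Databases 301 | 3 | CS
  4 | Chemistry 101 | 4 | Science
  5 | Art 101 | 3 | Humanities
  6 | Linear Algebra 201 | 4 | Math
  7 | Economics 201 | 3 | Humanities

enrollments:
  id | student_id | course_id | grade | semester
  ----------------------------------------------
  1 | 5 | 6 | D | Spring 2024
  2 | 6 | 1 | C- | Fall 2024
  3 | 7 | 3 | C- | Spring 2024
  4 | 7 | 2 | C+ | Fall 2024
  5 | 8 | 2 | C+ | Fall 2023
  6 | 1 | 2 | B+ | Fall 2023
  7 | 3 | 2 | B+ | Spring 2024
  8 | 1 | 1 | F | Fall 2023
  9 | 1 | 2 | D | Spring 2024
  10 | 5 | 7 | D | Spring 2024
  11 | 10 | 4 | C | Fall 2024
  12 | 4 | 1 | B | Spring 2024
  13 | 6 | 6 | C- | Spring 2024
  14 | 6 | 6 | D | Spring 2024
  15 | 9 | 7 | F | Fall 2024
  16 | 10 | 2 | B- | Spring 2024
SELECT c.id, p.name AS student, c.grade FROM enrollments c JOIN students p ON c.student_id = p.id

Execution result:
id | student | grade
1 | Tina Garcia | D
2 | Tina Williams | C-
3 | Kate Garcia | C-
4 | Kate Garcia | C+
5 | Eve Garcia | C+
6 | Peter Garcia | B+
7 | Bob Davis | B+
8 | Peter Garcia | F
9 | Peter Garcia | D
10 | Tina Garcia | D
11 | Peter Brown | C
12 | Kate Martinez | B
13 | Tina Williams | C-
14 | Tina Williams | D
15 | Alice Brown | F
16 | Peter Brown | B-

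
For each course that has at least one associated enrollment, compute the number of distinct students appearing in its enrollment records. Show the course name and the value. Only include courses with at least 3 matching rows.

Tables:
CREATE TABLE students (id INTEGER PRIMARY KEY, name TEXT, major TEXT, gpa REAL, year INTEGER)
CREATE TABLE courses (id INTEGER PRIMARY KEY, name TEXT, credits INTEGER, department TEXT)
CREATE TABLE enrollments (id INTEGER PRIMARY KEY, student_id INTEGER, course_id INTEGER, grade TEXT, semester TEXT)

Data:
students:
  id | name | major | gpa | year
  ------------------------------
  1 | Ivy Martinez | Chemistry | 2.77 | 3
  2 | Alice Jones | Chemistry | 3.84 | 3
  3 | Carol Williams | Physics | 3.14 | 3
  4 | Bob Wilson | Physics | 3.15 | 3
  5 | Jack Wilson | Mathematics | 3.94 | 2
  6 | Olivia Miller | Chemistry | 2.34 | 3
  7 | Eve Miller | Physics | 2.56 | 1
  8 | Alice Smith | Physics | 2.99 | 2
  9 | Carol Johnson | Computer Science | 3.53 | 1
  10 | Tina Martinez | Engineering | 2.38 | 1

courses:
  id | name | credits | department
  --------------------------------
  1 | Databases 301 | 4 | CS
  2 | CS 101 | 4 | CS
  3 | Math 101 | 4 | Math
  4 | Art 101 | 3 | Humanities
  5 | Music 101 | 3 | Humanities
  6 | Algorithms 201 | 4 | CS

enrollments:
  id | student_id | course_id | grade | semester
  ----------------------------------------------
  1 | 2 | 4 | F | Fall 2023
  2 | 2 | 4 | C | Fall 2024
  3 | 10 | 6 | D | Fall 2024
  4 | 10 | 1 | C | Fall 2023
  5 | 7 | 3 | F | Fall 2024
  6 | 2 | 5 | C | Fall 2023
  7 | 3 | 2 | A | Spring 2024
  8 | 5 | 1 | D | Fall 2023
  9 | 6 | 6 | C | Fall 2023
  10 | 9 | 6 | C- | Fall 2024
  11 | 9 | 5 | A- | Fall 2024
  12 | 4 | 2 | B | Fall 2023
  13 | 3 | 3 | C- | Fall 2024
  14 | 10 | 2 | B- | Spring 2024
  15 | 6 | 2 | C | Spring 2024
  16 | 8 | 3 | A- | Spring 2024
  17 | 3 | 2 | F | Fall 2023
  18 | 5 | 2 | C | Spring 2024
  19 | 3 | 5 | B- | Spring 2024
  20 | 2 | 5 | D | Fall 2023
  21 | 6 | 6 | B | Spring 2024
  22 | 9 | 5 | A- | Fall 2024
SELECT p.name, COUNT(DISTINCT c.student_id) AS distinct_student_count FROM enrollments c JOIN courses p ON c.course_id = p.id GROUP BY p.id, p.name HAVING COUNT(*) >= 3

Execution result:
name | distinct_student_count
CS 101 | 5
Math 101 | 3
Music 101 | 3
Algorithms 201 | 3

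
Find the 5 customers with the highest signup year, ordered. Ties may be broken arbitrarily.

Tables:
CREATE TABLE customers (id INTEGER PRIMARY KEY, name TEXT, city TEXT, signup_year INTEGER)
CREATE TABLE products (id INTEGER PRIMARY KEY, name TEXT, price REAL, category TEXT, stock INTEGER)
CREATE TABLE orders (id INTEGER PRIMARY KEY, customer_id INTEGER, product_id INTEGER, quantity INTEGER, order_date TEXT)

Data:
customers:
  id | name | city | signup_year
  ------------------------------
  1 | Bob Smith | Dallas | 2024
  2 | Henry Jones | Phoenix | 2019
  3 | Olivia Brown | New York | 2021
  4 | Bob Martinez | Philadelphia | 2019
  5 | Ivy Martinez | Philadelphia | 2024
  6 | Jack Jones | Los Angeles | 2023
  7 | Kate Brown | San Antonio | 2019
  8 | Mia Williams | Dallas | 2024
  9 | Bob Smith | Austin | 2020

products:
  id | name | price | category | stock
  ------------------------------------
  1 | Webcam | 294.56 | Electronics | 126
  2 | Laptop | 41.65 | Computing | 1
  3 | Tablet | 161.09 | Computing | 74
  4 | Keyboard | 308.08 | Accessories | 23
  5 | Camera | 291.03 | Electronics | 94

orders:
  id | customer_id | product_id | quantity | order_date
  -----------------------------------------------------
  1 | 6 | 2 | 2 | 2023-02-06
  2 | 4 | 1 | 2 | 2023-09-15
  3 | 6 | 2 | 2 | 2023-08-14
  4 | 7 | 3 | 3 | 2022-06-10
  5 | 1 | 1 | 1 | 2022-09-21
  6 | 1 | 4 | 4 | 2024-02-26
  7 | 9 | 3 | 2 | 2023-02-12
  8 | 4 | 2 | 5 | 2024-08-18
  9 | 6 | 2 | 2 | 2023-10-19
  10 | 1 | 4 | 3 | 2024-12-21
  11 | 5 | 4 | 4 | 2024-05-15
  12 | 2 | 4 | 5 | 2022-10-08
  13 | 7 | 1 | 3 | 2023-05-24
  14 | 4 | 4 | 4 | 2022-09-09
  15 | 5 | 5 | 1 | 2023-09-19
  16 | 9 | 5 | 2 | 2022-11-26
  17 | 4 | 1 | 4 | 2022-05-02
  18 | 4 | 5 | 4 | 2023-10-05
SELECT name, signup_year FROM customers ORDER BY signup_year DESC LIMIT 5

Execution result:
name | signup_year
Bob Smith | 2024
Ivy Martinez | 2024
Mia Williams | 2024
Jack Jones | 2023
Olivia Brown | 2021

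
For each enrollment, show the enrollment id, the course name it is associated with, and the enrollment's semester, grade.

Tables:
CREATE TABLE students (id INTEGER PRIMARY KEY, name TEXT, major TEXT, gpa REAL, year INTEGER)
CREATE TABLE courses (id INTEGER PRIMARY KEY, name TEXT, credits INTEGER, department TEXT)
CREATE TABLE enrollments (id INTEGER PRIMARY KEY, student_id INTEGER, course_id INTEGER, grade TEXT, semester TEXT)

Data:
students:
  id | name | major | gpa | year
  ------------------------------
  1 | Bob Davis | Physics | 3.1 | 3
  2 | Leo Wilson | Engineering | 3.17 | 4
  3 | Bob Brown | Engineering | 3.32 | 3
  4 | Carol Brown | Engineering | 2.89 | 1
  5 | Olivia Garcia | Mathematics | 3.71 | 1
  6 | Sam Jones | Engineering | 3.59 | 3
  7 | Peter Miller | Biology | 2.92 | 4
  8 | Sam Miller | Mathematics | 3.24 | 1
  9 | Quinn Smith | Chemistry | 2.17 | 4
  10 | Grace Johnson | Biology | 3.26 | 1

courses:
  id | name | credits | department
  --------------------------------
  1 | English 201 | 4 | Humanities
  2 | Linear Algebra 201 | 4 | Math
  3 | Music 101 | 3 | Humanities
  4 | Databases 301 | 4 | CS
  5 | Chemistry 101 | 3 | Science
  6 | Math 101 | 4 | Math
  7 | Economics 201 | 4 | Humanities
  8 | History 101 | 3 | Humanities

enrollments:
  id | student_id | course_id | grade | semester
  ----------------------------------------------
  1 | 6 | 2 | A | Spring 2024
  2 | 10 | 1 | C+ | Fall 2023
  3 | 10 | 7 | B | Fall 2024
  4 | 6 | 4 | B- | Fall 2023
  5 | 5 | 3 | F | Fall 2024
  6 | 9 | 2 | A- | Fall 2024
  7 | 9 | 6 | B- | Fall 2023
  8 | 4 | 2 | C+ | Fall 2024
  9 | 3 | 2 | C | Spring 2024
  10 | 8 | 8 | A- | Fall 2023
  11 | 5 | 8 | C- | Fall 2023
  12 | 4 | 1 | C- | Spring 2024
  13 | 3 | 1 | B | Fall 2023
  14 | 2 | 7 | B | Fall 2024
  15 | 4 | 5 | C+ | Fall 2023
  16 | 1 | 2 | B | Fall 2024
SELECT c.id, p.name AS course, c.semester, c.grade FROM enrollments c JOIN courses p ON c.course_id = p.id

Execution result:
id | course | semester | grade
1 | Linear Algebra 201 | Spring 2024 | A
2 | English 201 | Fall 2023 | C+
3 | Economics 201 | Fall 2024 | B
4 | Databases 301 | Fall 2023 | B-
5 | Music 101 | Fall 2024 | F
6 | Linear Algebra 201 | Fall 2024 | A-
7 | Math 101 | Fall 2023 | B-
8 | Linear Algebra 201 | Fall 2024 | C+
9 | Linear Algebra 201 | Spring 2024 | C
10 | History 101 | Fall 2023 | A-
11 | History 101 | Fall 2023 | C-
12 | English 201 | Spring 2024 | C-
13 | English 201 | Fall 2023 | B
14 | Economics 201 | Fall 2024 | B
15 | Chemistry 101 | Fall 2023 | C+
16 | Linear Algebra 201 | Fall 2024 | B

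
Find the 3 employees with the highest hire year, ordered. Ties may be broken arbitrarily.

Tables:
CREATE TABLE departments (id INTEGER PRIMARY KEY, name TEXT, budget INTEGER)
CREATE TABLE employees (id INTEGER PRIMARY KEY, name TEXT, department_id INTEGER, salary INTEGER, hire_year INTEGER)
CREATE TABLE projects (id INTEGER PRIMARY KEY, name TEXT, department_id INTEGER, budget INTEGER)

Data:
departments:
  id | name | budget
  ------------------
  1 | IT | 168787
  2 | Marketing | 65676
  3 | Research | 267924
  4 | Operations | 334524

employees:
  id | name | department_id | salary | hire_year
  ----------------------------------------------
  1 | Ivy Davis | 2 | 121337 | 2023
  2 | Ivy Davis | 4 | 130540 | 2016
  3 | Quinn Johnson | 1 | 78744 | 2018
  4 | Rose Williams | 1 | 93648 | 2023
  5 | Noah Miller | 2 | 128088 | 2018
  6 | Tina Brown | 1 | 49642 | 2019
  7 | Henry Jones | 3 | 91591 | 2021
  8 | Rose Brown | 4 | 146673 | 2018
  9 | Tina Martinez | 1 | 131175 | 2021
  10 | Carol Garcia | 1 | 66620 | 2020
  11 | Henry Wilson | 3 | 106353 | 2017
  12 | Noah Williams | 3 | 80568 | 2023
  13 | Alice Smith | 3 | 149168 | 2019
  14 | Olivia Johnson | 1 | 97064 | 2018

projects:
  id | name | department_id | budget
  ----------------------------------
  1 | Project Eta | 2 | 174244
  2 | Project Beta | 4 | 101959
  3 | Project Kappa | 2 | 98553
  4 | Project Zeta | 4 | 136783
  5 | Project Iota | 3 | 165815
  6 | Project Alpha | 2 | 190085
SELECT name, hire_year FROM employees ORDER BY hire_year DESC LIMIT 3

Execution result:
name | hire_year
Ivy Davis | 2023
Rose Williams | 2023
Noah Williams | 2023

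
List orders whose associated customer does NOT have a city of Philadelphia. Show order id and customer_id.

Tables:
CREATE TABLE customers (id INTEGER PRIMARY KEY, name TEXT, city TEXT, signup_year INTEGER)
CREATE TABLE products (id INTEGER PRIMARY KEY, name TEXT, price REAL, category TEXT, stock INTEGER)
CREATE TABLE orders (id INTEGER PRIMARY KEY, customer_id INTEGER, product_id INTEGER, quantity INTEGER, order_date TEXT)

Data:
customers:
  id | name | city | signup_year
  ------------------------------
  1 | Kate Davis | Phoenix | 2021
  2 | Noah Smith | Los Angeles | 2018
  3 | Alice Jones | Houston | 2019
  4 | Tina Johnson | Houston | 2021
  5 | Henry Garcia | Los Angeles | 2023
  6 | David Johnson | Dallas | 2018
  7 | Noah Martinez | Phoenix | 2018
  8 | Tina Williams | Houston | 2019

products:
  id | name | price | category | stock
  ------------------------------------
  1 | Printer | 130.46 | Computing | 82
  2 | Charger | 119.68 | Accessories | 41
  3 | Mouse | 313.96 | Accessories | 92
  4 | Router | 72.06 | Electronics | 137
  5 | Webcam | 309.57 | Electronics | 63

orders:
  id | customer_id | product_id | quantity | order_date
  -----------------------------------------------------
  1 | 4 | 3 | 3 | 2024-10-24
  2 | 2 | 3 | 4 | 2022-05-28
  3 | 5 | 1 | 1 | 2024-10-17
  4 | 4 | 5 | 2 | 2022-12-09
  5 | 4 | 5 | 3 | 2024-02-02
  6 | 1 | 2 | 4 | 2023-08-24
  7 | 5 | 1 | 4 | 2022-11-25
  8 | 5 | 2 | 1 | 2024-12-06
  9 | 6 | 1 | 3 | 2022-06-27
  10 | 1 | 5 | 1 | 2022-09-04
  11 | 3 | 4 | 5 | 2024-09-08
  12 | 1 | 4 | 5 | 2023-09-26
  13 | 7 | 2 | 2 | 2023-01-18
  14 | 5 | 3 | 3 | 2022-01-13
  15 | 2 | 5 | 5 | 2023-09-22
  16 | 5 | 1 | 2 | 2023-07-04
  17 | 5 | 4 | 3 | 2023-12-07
SELECT id, customer_id FROM orders WHERE customer_id NOT IN (SELECT id FROM customers WHERE city = 'Philadelphia')

Execution result:
id | customer_id
1 | 4
2 | 2
3 | 5
4 | 4
5 | 4
6 | 1
7 | 5
8 | 5
9 | 6
10 | 1
11 | 3
12 | 1
13 | 7
14 | 5
15 | 2
16 | 5
17 | 5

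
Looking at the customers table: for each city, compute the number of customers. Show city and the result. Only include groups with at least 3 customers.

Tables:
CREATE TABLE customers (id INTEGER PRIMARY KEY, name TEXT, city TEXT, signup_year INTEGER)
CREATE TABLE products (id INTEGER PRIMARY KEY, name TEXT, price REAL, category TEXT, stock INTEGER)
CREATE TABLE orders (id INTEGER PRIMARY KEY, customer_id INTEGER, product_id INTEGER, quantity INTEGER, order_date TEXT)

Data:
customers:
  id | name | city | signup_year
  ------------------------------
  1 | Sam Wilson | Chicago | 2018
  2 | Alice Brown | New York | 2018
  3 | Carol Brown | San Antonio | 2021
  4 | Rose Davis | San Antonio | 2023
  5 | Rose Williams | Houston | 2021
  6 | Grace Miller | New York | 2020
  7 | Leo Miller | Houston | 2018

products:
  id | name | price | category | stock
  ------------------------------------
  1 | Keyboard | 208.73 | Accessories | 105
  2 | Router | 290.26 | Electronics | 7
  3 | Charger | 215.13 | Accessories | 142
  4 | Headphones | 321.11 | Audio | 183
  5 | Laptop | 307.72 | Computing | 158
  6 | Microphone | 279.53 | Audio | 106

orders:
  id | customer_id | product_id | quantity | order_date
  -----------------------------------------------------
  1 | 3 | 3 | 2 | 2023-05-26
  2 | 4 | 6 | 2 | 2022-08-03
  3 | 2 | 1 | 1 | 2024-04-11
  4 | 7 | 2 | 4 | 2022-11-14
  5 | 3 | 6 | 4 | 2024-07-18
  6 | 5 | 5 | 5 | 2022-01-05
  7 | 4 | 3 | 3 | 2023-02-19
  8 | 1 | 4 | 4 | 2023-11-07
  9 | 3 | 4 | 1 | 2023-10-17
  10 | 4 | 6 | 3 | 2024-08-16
SELECT city, COUNT(*) AS n FROM customers GROUP BY city HAVING COUNT(*) >= 3

Execution result:
(no rows)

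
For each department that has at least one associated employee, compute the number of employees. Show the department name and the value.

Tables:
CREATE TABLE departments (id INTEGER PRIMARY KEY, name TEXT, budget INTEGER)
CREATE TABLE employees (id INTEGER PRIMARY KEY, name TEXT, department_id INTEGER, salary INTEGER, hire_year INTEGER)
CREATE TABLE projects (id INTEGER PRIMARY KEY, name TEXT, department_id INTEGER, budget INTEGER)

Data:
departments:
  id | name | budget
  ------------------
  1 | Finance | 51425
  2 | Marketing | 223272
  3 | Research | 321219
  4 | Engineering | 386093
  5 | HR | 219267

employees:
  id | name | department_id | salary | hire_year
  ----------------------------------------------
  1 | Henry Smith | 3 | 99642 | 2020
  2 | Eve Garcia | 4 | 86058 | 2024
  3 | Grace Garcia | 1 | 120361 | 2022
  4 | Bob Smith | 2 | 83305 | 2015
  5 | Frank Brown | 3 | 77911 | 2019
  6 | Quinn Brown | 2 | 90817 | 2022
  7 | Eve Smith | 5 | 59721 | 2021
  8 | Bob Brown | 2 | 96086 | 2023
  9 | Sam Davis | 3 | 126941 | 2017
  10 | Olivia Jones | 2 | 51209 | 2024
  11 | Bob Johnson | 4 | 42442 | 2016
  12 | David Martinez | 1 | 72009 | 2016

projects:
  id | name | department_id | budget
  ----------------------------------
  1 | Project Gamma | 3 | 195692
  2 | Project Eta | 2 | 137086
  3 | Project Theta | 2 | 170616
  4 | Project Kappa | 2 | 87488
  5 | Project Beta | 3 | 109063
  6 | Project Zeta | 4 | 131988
SELECT p.name, COUNT(*) AS n FROM employees c JOIN departments p ON c.department_id = p.id GROUP BY p.id, p.name

Execution result:
name | n
Finance | 2
Marketing | 4
Research | 3
Engineering | 2
HR | 1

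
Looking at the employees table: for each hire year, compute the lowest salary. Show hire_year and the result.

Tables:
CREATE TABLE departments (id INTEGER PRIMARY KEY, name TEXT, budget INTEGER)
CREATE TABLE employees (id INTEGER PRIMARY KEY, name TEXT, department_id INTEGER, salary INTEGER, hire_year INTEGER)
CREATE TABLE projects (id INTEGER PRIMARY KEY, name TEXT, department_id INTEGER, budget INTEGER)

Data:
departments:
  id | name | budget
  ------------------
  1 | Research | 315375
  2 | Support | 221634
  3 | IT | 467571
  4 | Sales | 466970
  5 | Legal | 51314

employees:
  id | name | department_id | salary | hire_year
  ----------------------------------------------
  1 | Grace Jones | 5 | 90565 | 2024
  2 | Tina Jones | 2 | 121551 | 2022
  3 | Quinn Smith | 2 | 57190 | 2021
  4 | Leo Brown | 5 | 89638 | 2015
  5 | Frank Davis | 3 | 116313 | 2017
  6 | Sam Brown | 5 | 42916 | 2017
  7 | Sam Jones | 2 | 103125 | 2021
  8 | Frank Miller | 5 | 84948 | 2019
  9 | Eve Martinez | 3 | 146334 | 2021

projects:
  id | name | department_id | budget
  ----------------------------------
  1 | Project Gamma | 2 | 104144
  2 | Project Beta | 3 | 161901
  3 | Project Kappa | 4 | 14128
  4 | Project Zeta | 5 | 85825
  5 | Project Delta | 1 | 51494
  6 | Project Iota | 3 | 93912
SELECT hire_year, MIN(salary) AS min_salary FROM employees GROUP BY hire_year

Execution result:
hire_year | min_salary
2015 | 89638
2017 | 42916
2019 | 84948
2021 | 57190
2022 | 121551
2024 | 90565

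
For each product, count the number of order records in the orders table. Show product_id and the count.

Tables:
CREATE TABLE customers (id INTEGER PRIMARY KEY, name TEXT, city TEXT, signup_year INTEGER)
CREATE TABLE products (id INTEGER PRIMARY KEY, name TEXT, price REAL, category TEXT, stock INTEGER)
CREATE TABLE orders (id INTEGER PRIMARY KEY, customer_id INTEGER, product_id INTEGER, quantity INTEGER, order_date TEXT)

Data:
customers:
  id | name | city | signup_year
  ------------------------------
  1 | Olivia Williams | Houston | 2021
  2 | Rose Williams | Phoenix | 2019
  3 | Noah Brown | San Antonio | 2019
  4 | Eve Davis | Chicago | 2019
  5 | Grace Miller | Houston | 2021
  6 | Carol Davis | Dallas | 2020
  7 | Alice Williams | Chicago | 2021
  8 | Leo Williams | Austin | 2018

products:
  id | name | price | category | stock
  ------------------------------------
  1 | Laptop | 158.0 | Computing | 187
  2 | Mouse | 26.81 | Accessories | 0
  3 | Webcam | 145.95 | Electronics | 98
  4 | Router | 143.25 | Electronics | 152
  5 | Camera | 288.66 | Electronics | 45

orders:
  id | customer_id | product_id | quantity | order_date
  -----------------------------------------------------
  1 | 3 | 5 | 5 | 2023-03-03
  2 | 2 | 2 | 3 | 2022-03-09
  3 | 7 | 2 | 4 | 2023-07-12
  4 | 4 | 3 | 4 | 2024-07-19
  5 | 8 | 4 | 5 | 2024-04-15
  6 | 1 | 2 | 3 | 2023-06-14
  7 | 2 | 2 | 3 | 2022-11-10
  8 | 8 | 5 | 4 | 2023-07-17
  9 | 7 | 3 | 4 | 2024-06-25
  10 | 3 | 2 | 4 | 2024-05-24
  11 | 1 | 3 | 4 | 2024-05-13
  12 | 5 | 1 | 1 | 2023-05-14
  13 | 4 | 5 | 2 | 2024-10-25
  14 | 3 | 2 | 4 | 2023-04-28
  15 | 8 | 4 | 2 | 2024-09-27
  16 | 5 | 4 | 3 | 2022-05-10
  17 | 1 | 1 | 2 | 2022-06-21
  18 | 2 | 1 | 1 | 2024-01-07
SELECT product_id, COUNT(*) AS order_count FROM orders GROUP BY product_id

Execution result:
product_id | order_count
1 | 3
2 | 6
3 | 3
4 | 3
5 | 3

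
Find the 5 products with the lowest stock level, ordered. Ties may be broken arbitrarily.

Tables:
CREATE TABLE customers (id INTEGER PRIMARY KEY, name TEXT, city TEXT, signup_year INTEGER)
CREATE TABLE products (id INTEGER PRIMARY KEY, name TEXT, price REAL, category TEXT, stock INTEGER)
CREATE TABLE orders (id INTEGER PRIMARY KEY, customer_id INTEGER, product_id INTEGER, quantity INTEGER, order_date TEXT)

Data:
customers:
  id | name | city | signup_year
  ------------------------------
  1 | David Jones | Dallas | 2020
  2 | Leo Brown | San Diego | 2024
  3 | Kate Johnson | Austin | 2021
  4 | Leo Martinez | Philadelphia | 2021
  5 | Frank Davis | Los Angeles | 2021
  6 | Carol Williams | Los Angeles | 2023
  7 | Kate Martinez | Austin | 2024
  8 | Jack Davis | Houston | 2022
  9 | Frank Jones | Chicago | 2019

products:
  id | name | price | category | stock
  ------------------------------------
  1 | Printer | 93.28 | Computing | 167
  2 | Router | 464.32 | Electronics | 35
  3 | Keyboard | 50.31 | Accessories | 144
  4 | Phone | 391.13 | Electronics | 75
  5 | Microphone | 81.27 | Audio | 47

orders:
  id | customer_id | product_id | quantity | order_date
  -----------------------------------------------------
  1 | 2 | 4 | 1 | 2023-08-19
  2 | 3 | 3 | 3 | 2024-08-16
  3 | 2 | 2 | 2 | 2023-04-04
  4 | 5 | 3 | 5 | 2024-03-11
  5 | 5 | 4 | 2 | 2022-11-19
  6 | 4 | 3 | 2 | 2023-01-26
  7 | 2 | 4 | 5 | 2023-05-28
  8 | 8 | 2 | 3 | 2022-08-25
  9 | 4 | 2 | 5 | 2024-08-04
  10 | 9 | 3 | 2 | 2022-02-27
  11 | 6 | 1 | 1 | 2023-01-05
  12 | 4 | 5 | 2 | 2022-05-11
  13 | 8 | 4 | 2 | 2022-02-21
SELECT name, stock FROM products ORDER BY stock ASC LIMIT 5

Execution result:
name | stock
Router | 35
Microphone | 47
Phone | 75
Keyboard | 144
Printer | 167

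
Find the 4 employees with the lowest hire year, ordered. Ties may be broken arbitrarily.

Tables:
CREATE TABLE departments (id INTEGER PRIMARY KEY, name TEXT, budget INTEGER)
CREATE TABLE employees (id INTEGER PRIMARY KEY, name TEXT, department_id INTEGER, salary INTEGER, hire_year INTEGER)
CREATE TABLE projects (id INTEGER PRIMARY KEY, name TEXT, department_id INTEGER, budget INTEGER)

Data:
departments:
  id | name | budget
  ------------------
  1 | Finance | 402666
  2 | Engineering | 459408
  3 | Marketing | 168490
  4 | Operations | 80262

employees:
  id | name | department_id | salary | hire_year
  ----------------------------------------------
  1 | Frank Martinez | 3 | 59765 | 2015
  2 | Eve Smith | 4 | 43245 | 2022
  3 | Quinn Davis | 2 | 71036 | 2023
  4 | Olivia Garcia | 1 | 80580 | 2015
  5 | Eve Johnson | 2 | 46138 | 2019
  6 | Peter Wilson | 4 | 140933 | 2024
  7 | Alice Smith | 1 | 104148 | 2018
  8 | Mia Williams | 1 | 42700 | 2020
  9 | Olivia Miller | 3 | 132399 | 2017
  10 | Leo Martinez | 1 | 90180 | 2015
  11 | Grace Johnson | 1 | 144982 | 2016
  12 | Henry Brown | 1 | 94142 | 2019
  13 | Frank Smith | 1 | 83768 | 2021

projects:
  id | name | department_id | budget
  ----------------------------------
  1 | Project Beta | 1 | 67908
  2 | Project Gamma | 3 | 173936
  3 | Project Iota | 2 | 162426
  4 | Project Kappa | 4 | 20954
SELECT name, hire_year FROM employees ORDER BY hire_year ASC LIMIT 4

Execution result:
name | hire_year
Frank Martinez | 2015
Olivia Garcia | 2015
Leo Martinez | 2015
Grace Johnson | 2016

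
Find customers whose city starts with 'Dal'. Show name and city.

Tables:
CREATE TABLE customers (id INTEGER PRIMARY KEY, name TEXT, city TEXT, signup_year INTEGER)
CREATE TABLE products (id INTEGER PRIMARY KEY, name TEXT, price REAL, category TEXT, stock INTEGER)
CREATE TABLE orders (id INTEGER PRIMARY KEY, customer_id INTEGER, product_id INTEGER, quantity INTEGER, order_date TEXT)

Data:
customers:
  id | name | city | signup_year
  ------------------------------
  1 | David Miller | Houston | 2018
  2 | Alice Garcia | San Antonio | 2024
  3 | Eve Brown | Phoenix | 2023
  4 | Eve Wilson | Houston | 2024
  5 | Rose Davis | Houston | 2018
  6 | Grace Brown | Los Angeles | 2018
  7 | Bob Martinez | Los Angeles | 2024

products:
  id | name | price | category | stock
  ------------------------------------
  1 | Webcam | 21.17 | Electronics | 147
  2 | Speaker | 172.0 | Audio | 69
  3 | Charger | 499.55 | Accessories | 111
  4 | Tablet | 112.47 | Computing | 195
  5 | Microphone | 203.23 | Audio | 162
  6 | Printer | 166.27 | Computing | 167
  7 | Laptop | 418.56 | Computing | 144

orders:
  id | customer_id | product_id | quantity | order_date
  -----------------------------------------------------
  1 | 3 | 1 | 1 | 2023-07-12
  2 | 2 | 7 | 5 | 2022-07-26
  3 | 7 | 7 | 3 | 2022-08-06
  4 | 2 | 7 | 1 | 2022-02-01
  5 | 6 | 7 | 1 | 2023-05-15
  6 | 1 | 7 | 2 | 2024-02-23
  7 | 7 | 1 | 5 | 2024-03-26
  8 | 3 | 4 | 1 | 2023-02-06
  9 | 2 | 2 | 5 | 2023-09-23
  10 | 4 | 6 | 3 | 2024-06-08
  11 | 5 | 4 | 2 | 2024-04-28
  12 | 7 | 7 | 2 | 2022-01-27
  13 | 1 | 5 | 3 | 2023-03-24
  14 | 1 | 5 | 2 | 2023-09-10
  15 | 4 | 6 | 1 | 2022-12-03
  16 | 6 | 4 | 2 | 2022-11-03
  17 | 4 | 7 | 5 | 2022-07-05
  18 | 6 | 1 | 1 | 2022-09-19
SELECT name, city FROM customers WHERE city LIKE 'Dal%'

Execution result:
(no rows)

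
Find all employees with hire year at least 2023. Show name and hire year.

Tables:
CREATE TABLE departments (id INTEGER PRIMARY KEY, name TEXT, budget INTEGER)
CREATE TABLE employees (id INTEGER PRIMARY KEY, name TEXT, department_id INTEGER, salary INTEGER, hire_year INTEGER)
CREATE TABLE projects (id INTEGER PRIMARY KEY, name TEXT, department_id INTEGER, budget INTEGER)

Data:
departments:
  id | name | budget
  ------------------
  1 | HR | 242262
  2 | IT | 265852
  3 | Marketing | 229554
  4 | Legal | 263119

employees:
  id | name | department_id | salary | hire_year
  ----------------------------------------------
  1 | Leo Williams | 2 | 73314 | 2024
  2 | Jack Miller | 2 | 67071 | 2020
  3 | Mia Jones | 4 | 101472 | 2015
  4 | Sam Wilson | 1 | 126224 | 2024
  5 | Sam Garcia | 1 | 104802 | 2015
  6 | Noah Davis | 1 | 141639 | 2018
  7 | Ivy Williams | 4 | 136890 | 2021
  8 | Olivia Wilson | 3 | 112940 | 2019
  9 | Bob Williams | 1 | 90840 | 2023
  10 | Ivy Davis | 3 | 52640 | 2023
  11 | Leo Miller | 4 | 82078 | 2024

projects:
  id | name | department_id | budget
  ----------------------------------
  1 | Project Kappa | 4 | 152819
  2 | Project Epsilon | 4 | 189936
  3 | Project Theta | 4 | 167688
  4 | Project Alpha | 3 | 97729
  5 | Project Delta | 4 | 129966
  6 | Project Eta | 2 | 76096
SELECT name, hire_year FROM employees WHERE hire_year >= 2023

Execution result:
name | hire_year
Leo Williams | 2024
Sam Wilson | 2024
Bob Williams | 2023
Ivy Davis | 2023
Leo Miller | 2024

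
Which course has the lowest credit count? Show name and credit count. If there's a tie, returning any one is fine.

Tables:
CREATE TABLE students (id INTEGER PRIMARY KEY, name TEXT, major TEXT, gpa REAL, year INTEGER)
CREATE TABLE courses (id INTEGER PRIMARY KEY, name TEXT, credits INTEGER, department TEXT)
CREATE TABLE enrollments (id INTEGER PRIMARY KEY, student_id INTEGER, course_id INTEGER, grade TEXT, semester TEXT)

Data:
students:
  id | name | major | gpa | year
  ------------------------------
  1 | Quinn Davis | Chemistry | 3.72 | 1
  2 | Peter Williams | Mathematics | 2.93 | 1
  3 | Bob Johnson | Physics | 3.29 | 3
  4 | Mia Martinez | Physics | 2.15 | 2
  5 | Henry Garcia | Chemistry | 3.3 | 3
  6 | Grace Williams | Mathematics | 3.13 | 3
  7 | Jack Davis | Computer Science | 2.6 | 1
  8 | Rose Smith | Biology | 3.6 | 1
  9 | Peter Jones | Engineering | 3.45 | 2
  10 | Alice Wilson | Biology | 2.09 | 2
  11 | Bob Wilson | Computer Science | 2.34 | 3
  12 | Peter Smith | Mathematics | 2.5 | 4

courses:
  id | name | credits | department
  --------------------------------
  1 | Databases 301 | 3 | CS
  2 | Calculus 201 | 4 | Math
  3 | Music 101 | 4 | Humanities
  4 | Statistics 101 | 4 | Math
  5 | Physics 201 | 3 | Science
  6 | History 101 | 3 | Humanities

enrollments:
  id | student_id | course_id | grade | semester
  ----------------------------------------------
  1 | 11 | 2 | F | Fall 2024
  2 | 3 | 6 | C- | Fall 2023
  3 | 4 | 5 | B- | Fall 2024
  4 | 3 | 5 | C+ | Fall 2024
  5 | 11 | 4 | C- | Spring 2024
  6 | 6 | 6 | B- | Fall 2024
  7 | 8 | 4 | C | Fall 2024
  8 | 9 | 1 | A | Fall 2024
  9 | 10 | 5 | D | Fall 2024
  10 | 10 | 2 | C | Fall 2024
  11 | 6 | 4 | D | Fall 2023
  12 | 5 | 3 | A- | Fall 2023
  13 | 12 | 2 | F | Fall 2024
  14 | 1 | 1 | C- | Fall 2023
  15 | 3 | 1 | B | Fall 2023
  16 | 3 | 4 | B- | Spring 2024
SELECT name, credits FROM courses ORDER BY credits ASC LIMIT 1

Execution result:
name | credits
Databases 301 | 3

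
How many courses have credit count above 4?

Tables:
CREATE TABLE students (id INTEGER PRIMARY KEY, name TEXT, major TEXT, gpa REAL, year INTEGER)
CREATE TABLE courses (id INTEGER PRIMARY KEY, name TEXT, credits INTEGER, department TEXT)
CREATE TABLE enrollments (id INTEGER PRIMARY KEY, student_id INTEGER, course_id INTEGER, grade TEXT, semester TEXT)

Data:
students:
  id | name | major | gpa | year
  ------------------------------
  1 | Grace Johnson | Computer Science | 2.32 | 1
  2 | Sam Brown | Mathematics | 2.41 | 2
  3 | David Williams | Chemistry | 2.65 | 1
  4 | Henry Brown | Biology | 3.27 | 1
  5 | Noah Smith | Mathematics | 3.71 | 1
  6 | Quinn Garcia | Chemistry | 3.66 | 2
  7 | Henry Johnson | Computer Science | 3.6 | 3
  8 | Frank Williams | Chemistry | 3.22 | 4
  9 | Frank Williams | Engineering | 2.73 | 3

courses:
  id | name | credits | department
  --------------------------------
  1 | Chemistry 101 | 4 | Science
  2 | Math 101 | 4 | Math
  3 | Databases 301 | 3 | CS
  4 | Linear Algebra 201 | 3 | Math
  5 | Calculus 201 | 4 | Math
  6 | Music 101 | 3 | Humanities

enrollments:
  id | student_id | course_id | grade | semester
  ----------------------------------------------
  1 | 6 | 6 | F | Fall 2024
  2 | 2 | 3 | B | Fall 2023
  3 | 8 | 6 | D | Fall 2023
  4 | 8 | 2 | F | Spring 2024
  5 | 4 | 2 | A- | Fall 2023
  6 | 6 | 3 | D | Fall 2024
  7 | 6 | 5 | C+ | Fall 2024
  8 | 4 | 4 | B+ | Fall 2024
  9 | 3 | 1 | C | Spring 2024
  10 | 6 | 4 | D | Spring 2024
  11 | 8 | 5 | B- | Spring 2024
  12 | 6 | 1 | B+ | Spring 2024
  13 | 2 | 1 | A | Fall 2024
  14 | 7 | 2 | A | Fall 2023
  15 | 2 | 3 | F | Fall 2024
SELECT COUNT(*) FROM courses WHERE credits > 4

Execution result:
0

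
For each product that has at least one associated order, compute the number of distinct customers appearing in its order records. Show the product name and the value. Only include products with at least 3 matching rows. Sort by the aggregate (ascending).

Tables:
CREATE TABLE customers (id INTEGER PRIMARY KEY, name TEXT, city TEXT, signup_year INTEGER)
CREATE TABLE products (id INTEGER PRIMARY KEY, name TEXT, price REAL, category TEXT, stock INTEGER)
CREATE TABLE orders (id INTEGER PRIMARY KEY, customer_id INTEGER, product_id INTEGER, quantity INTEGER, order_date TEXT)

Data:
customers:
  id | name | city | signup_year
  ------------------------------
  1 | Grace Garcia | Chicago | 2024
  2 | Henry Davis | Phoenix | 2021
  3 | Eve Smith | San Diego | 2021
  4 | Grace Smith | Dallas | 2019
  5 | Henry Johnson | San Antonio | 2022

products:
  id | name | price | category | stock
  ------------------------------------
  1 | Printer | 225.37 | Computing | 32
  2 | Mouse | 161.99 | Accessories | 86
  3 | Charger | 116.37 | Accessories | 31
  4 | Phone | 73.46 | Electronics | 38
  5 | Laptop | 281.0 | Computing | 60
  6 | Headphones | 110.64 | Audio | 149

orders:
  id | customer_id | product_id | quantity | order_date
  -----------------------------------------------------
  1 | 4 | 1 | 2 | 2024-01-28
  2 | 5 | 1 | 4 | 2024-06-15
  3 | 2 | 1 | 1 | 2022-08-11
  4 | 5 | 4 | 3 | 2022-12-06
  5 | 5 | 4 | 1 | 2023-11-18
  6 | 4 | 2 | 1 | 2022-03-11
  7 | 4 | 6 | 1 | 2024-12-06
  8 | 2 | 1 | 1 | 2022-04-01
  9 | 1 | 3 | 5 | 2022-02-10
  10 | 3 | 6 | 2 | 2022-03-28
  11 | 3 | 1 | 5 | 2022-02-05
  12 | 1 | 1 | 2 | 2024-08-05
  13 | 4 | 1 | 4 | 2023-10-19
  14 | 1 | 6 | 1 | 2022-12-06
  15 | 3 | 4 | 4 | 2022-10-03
SELECT p.name, COUNT(DISTINCT c.customer_id) AS distinct_customer_count FROM orders c JOIN products p ON c.product_id = p.id GROUP BY p.id, p.name HAVING COUNT(*) >= 3 ORDER BY distinct_customer_count ASC

Execution result:
name | distinct_customer_count
Phone | 2
Headphones | 3
Printer | 5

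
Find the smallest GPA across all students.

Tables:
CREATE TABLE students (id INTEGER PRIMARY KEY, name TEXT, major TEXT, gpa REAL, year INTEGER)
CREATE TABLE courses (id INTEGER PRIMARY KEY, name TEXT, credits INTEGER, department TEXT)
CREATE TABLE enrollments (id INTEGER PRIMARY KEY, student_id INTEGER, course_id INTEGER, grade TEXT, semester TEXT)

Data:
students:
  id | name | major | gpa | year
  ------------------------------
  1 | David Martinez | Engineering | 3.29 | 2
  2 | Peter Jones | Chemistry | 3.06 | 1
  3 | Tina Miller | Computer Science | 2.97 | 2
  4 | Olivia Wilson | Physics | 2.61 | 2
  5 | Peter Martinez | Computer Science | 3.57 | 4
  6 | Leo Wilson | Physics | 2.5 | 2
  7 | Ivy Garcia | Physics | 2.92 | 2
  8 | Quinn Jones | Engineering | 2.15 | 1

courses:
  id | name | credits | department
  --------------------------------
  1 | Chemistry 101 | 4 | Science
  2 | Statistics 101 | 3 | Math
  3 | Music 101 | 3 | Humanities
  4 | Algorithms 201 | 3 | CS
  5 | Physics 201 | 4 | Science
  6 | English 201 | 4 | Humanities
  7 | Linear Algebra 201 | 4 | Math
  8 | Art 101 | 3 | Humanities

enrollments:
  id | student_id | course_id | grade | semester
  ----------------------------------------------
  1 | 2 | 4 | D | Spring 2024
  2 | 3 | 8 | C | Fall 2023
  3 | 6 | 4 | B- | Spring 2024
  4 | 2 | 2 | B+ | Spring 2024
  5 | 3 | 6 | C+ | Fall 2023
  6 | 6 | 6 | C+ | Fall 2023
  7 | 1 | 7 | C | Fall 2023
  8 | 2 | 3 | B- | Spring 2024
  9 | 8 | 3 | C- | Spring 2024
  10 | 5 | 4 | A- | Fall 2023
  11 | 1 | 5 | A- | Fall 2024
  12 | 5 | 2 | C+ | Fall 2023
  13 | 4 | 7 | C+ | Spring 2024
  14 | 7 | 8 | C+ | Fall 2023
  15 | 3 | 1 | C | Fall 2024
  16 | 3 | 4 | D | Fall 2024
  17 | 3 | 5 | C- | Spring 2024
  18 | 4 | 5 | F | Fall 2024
SELECT MIN(gpa) FROM students

Execution result:
2.15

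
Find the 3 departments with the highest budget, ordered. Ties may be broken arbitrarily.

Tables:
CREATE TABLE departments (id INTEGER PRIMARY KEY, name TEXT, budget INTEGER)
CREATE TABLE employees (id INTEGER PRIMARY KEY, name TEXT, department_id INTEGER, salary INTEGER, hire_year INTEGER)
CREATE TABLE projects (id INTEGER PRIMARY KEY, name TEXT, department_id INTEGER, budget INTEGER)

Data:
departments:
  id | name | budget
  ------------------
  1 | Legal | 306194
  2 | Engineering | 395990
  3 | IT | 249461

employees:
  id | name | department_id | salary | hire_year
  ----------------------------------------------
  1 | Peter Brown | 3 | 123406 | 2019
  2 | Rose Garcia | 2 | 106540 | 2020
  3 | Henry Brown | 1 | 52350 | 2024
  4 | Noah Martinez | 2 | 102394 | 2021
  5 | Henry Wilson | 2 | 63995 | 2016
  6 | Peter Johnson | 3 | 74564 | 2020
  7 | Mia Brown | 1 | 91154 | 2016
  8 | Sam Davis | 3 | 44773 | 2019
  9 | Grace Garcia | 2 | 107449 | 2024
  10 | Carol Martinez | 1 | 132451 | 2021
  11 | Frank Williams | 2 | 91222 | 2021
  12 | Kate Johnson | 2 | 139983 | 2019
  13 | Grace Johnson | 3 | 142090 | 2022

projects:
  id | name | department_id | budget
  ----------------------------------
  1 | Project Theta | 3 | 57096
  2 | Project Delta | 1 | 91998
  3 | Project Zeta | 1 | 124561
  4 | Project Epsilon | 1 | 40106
SELECT name, budget FROM departments ORDER BY budget DESC LIMIT 3

Execution result:
name | budget
Engineering | 395990
Legal | 306194
IT | 249461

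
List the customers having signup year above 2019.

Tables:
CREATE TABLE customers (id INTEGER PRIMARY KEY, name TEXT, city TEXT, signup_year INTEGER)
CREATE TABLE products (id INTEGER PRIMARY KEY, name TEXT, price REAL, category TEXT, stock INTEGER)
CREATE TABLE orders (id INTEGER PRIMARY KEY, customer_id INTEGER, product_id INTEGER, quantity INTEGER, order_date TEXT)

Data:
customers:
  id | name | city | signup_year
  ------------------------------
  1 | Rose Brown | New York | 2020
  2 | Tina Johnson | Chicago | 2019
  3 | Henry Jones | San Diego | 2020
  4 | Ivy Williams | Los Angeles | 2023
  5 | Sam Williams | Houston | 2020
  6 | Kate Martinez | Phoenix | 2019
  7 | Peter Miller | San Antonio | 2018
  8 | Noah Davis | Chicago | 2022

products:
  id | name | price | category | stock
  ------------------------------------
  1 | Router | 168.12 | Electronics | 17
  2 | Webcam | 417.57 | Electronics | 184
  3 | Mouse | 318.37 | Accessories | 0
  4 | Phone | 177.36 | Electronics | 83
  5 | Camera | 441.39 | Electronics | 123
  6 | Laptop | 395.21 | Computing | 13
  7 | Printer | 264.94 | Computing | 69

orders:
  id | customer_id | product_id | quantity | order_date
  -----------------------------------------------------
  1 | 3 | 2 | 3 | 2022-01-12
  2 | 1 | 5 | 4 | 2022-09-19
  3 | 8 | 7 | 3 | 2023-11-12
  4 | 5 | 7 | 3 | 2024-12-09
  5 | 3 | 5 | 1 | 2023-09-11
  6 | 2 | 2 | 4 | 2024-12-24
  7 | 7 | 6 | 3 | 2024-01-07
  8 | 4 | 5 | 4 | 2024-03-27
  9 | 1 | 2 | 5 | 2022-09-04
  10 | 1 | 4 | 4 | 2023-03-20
SELECT name, signup_year FROM customers WHERE signup_year > 2019

Execution result:
name | signup_year
Rose Brown | 2020
Henry Jones | 2020
Ivy Williams | 2023
Sam Williams | 2020
Noah Davis | 2022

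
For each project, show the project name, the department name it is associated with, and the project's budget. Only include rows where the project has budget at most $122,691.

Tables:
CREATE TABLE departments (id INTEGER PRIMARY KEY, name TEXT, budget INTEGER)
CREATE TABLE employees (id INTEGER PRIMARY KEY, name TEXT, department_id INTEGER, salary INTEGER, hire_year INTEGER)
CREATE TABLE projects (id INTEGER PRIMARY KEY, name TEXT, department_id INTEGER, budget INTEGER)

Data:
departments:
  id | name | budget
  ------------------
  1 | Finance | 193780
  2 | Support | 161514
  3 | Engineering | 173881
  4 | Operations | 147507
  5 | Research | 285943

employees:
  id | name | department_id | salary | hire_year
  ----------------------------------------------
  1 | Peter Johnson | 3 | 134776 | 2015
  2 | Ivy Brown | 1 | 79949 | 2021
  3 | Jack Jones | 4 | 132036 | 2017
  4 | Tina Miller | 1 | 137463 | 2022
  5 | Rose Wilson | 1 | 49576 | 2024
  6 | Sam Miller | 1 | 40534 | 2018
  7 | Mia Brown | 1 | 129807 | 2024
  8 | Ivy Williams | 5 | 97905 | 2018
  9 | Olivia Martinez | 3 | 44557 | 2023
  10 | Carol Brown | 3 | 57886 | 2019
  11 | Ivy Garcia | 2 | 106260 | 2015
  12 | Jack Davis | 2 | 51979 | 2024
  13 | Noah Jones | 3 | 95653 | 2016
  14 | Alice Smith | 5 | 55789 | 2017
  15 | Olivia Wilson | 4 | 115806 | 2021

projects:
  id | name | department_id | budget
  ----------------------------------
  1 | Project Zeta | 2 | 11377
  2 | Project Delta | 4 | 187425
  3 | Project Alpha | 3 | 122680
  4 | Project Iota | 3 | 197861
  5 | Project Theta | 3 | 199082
SELECT c.name, p.name AS department, c.budget FROM projects c JOIN departments p ON c.department_id = p.id WHERE c.budget <= 122691

Execution result:
name | department | budget
Project Zeta | Support | 11377
Project Alpha | Engineering | 122680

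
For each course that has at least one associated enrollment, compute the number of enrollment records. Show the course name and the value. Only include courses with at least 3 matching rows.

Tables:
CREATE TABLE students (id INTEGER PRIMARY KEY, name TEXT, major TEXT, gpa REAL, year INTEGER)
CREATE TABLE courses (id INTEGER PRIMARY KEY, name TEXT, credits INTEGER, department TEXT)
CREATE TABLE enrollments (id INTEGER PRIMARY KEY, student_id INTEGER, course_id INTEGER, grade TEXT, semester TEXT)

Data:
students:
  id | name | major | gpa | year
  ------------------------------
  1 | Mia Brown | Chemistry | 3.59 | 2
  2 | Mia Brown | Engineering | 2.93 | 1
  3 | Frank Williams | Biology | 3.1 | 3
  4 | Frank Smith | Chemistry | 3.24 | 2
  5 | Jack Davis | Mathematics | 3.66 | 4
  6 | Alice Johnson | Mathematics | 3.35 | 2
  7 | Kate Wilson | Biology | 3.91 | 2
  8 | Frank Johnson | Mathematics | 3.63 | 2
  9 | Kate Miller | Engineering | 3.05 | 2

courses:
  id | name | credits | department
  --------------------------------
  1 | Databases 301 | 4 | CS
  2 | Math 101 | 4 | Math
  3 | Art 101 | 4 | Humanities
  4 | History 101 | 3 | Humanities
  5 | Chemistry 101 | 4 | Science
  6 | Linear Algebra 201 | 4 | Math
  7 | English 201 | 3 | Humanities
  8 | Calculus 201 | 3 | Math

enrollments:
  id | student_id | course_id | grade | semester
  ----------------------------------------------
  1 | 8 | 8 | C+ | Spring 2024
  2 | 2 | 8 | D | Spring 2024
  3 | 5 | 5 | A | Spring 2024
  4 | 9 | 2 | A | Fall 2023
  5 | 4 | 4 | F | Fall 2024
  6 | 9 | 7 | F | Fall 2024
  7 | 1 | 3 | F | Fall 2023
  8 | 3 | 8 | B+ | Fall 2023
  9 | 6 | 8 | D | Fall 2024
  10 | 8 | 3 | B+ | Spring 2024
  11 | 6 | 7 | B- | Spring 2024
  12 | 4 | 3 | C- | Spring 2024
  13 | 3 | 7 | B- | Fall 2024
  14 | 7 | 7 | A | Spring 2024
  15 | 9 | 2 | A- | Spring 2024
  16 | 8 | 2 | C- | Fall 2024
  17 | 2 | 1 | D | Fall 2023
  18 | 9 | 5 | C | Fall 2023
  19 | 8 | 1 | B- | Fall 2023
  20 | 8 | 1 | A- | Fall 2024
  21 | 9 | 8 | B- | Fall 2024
SELECT p.name, COUNT(*) AS n FROM enrollments c JOIN courses p ON c.course_id = p.id GROUP BY p.id, p.name HAVING COUNT(*) >= 3

Execution result:
name | n
Databases 301 | 3
Math 101 | 3
Art 101 | 3
English 201 | 4
Calculus 201 | 5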